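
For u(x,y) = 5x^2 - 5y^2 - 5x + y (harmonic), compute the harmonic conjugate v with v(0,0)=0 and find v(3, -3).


Step 1: v_x = -u_y = 10y - 1
Step 2: v_y = u_x = 10x - 5
Step 3: v = 10xy - x - 5y + C
Step 4: v(0,0) = 0 => C = 0
Step 5: v(3, -3) = -78

-78


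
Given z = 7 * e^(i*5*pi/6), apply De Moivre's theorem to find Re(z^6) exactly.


Step 1: By De Moivre's theorem, z^6 = 7^6 * e^(i*6*5*pi/6) = 117649 * (cos(5*pi) + i*sin(5*pi))
Step 2: |z|^6 = 7^6 = 117649
Step 3: Reduce the angle mod 2*pi: 5*pi - 4*pi = pi
Step 4: cos(pi) = -1
Step 5: Re(z^6) = 117649 * (-1) = -117649

-117649


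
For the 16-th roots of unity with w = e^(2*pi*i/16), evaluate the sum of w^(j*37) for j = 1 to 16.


Step 1: The sum sum_{j=1}^{n} w^(k*j) equals n if n | k, else 0.
Step 2: Here n = 16, k = 37
Step 3: Does n divide k? 16 | 37 -> False
Step 4: Sum = 0

0


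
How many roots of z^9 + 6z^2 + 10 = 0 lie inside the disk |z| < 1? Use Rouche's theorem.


Step 1: On |z| = 1 the three terms have sizes |z^9| = 1^9 = 1, |6z^2| = 6*1^2 = 6, |10| = 10
Step 2: The dominant term is g(z) = 10; let h(z) = z^9 + 6z^2 so f = g + h
Step 3: On |z| = 1: |g| = 10 and |h| <= 1 + 6 = 7
Step 4: Since 10 > 7, |h| < |g| on |z| = 1, so by Rouche f has the same number of zeros as g inside |z| < 1
Step 5: g(z) = 10 is a nonzero constant with no zeros inside |z| < 1. Answer = 0

0


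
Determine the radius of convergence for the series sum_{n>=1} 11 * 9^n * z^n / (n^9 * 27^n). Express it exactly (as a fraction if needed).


Step 1: General term a_n = 11 * 9^n / (n^9 * 27^n)
Step 2: By the root test, |a_n|^(1/n) = 11^(1/n) * 9 / (n^(9/n) * 27) -> 9/27 as n -> infinity (since 11^(1/n) -> 1 and n^(9/n) -> 1)
Step 3: R = 1/lim|a_n|^(1/n) = 27/9 = 3

3


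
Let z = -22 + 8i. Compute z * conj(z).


Step 1: conj(z) = -22 - 8i
Step 2: z * conj(z) = (-22)^2 + 8^2
Step 3: = 484 + 64 = 548

548


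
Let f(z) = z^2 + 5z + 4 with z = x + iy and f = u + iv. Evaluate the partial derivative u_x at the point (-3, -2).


Step 1: f(z) = (x+iy)^2 + 5(x+iy) + 4
Step 2: u = (x^2 - y^2) + 5x + 4
Step 3: u_x = 2x + 5
Step 4: At (-3, -2): u_x = -6 + 5 = -1

-1


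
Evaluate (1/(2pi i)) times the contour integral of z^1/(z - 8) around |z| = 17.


Step 1: f(z) = z^1, a = 8 is inside |z| = 17
Step 2: By Cauchy integral formula: (1/(2pi*i)) * integral = f(a)
Step 3: f(8) = 8^1 = 8

8


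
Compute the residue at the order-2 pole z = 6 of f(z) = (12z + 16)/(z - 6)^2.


Step 1: Pole of order 2 at z = 6
Step 2: Res = lim d/dz [(z - 6)^2 * f(z)] as z -> 6
Step 3: (z - 6)^2 * f(z) = 12z + 16
Step 4: d/dz[12z + 16] = 12

12


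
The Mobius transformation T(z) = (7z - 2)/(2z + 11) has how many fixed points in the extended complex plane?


Step 1: Fixed points satisfy T(z) = z
Step 2: 2z^2 + 4z + 2 = 0
Step 3: Discriminant = 4^2 - 4*2*2 = 0
Step 4: Number of fixed points = 1

1


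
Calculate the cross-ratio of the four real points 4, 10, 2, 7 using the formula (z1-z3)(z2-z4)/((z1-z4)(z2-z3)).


Step 1: (z1-z3)(z2-z4) = 2 * 3 = 6
Step 2: (z1-z4)(z2-z3) = (-3) * 8 = -24
Step 3: Cross-ratio = -6/24 = -1/4

-1/4


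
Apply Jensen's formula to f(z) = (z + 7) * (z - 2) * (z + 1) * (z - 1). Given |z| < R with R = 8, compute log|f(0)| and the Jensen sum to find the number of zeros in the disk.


Jensen's formula: (1/2pi)*integral log|f(Re^it)|dt = log|f(0)| + sum_{|a_k|<R} log(R/|a_k|)
Step 1: f(0) = 7 * (-2) * 1 * (-1) = 14
Step 2: log|f(0)| = log|-7| + log|2| + log|-1| + log|1| = 2.6391
Step 3: Zeros inside |z| < 8: -7, 2, -1, 1
Step 4: Jensen sum = log(8/7) + log(8/2) + log(8/1) + log(8/1) = 5.6787
Step 5: n(R) = number of terms in the Jensen sum = count of zeros inside |z| < 8 = 4

4


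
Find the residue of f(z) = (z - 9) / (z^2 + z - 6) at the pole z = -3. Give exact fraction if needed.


Step 1: Q(z) = z^2 + z - 6 = (z + 3)(z - 2)
Step 2: Q'(z) = 2z + 1
Step 3: Q'(-3) = -5, P(-3) = -12
Step 4: Res = P(-3)/Q'(-3) = -12/(-5) = 12/5

12/5


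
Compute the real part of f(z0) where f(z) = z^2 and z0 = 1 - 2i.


Step 1: z0 = 1 - 2i
Step 2: z0^2 = 1^2 - (-2)^2 - 4i
Step 3: real part = 1 - 4 = -3

-3


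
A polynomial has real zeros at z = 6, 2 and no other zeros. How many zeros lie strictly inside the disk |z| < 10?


Step 1: Check each root:
  z = 6: |6| = 6 < 10
  z = 2: |2| = 2 < 10
Step 2: Count = 2

2


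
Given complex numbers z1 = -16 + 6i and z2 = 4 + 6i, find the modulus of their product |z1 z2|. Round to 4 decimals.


Step 1: |z1| = sqrt((-16)^2 + 6^2) = sqrt(292)
Step 2: |z2| = sqrt(4^2 + 6^2) = sqrt(52)
Step 3: |z1*z2| = |z1|*|z2| = sqrt(292) * sqrt(52) = sqrt(292 * 52) = sqrt(15184)
Step 4: = 123.2234

123.2234


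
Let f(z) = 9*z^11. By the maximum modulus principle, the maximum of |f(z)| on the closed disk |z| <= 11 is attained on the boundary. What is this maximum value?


Step 1: On |z| = 11, |f(z)| = 9 * |z|^11 = 9 * 11^11
Step 2: By maximum modulus principle, maximum is on boundary.
Step 3: Maximum = 9 * 285311670611 = 2567805035499

2567805035499


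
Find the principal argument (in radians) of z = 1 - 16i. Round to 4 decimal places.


Step 1: z = 1 - 16i
Step 2: arg(z) = atan2(-16, 1)
Step 3: arg(z) = -1.5084

-1.5084


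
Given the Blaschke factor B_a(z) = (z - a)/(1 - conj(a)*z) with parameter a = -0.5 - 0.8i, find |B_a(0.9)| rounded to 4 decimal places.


Step 1: Numerator z0 - a = 0.9 - (-0.5 - 0.8i) = 1.4 + 0.8i
Step 2: Denominator 1 - conj(a)*z0 = 1 - (-0.5 + 0.8i)*0.9 = 1.45 - 0.72i
Step 3: |z0 - a|^2 = 1.4^2 + 0.8^2 = 2.6; |1 - conj(a)*z0|^2 = 1.45^2 + (-0.72)^2 = 2.6209
Step 4: |B_a(0.9)| = sqrt(2.6 / 2.6209) = sqrt(0.992026)
Step 5: = 0.996

0.996


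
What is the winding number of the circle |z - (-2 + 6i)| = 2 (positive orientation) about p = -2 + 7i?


Step 1: Center c = (-2, 6), radius = 2
Step 2: |p - c|^2 = 0^2 + 1^2 = 1
Step 3: r^2 = 4
Step 4: |p-c| < r so winding number = 1

1


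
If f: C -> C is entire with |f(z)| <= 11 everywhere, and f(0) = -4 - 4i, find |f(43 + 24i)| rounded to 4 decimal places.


Step 1: By Liouville's theorem, a bounded entire function is constant.
Step 2: f(z) = f(0) = -4 - 4i for all z.
Step 3: |f(w)| = |-4 - 4i| = sqrt(16 + 16)
Step 4: = 5.6569

5.6569


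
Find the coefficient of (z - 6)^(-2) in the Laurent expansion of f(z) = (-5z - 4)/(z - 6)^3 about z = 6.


Step 1: Write the numerator in powers of (z - 6): -5z - 4 = -5(z - 6) + (-5*6 - 4) = -5(z - 6) - 34
Step 2: Divide by (z - 6)^3: f(z) = -34(z - 6)^(-3) - 5(z - 6)^(-2)
Step 3: This finite sum is the Laurent series of f about z = 6.
Step 4: Coefficient of (z - 6)^(-2) = coefficient of (z - 6) in the re-centred numerator = -5

-5


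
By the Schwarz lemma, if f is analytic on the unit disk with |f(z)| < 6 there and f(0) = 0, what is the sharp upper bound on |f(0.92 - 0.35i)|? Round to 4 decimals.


Step 1: g = f/6 maps D -> D with g(0) = 0, so by the Schwarz lemma |g(z)| <= |z|, i.e. |f(z)| <= 6|z|; this is sharp (f(z) = 6z).
Step 2: |z0|^2 = 0.92^2 + (-0.35)^2 = 0.9689
Step 3: |z0| = sqrt(0.9689) = 0.984327
Step 4: Best bound = 6 * |z0| = 6 * 0.984327 = 5.906

5.906


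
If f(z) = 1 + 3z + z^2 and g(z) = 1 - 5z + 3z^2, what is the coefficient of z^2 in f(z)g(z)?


Step 1: z^2 term in f*g comes from: (1)*(3z^2) + (3z)*(-5z) + (z^2)*(1)
Step 2: = 3 - 15 + 1
Step 3: = -11

-11


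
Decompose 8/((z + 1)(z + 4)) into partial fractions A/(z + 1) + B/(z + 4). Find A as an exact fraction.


Step 1: Multiply both sides by (z + 1) and set z = -1
Step 2: A = 8 / (-1 + 4)
Step 3: A = 8 / 3
Step 4: A = 8/3

8/3


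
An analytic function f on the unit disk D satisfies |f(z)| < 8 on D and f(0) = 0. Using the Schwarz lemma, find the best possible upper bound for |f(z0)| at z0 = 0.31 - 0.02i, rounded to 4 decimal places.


Step 1: g = f/8 maps D -> D with g(0) = 0, so by the Schwarz lemma |g(z)| <= |z|, i.e. |f(z)| <= 8|z|; this is sharp (f(z) = 8z).
Step 2: |z0|^2 = 0.31^2 + (-0.02)^2 = 0.0965
Step 3: |z0| = sqrt(0.0965) = 0.310644
Step 4: Best bound = 8 * |z0| = 8 * 0.310644 = 2.4852

2.4852


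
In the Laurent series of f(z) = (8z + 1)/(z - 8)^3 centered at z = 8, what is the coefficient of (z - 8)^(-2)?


Step 1: Write the numerator in powers of (z - 8): 8z + 1 = 8(z - 8) + (8*8 + 1) = 8(z - 8) + 65
Step 2: Divide by (z - 8)^3: f(z) = 65(z - 8)^(-3) + 8(z - 8)^(-2)
Step 3: This finite sum is the Laurent series of f about z = 8.
Step 4: Coefficient of (z - 8)^(-2) = coefficient of (z - 8) in the re-centred numerator = 8

8


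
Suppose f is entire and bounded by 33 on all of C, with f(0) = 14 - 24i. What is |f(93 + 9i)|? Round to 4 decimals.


Step 1: By Liouville's theorem, a bounded entire function is constant.
Step 2: f(z) = f(0) = 14 - 24i for all z.
Step 3: |f(w)| = |14 - 24i| = sqrt(196 + 576)
Step 4: = 27.7849

27.7849


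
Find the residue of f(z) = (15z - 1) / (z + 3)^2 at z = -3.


Step 1: Pole of order 2 at z = -3
Step 2: Res = lim d/dz [(z + 3)^2 * f(z)] as z -> -3
Step 3: (z + 3)^2 * f(z) = 15z - 1
Step 4: d/dz[15z - 1] = 15

15


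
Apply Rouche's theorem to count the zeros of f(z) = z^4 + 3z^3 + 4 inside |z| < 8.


Step 1: On |z| = 8 the three terms have sizes |z^4| = 8^4 = 4096, |3z^3| = 3*8^3 = 1536, |4| = 4
Step 2: The dominant term is g(z) = z^4; let h(z) = 3z^3 + 4 so f = g + h
Step 3: On |z| = 8: |g| = 4096 and |h| <= 1536 + 4 = 1540
Step 4: Since 4096 > 1540, |h| < |g| on |z| = 8, so by Rouche f has the same number of zeros as g inside |z| < 8
Step 5: g(z) = z^4 has 4 zeros (all at the origin) inside |z| < 8. Answer = 4

4


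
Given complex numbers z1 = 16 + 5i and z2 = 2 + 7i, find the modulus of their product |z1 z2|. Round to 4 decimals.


Step 1: |z1| = sqrt(16^2 + 5^2) = sqrt(281)
Step 2: |z2| = sqrt(2^2 + 7^2) = sqrt(53)
Step 3: |z1*z2| = |z1|*|z2| = sqrt(281) * sqrt(53) = sqrt(281 * 53) = sqrt(14893)
Step 4: = 122.0369

122.0369


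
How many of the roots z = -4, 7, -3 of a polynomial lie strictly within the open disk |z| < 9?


Step 1: Check each root:
  z = -4: |-4| = 4 < 9
  z = 7: |7| = 7 < 9
  z = -3: |-3| = 3 < 9
Step 2: Count = 3

3


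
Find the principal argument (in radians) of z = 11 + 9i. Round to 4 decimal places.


Step 1: z = 11 + 9i
Step 2: arg(z) = atan2(9, 11)
Step 3: arg(z) = 0.6857

0.6857


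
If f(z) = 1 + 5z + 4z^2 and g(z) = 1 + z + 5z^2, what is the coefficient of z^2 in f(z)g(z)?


Step 1: z^2 term in f*g comes from: (1)*(5z^2) + (5z)*(z) + (4z^2)*(1)
Step 2: = 5 + 5 + 4
Step 3: = 14

14


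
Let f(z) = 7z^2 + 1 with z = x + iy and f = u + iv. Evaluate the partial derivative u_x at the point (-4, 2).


Step 1: f(z) = 7(x+iy)^2 + 1
Step 2: u = 7(x^2 - y^2) + 1
Step 3: u_x = 14x + 0
Step 4: At (-4, 2): u_x = -56 + 0 = -56

-56


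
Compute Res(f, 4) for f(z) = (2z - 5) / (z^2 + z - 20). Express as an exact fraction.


Step 1: Q(z) = z^2 + z - 20 = (z - 4)(z + 5)
Step 2: Q'(z) = 2z + 1
Step 3: Q'(4) = 9, P(4) = 3
Step 4: Res = P(4)/Q'(4) = 3/9 = 1/3

1/3


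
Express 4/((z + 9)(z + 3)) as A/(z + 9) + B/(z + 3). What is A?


Step 1: Multiply both sides by (z + 9) and set z = -9
Step 2: A = 4 / (-9 + 3)
Step 3: A = 4 / (-6)
Step 4: A = -2/3

-2/3


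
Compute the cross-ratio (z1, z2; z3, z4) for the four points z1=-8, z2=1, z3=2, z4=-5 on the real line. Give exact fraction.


Step 1: (z1-z3)(z2-z4) = (-10) * 6 = -60
Step 2: (z1-z4)(z2-z3) = (-3) * (-1) = 3
Step 3: Cross-ratio = -60/3 = -20

-20


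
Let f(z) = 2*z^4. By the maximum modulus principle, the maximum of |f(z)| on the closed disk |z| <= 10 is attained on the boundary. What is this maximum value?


Step 1: On |z| = 10, |f(z)| = 2 * |z|^4 = 2 * 10^4
Step 2: By maximum modulus principle, maximum is on boundary.
Step 3: Maximum = 2 * 10000 = 20000

20000


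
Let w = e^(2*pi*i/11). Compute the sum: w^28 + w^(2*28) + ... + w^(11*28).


Step 1: The sum sum_{j=1}^{n} w^(k*j) equals n if n | k, else 0.
Step 2: Here n = 11, k = 28
Step 3: Does n divide k? 11 | 28 -> False
Step 4: Sum = 0

0


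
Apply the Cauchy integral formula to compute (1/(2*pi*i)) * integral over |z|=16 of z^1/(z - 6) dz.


Step 1: f(z) = z^1, a = 6 is inside |z| = 16
Step 2: By Cauchy integral formula: (1/(2pi*i)) * integral = f(a)
Step 3: f(6) = 6^1 = 6

6


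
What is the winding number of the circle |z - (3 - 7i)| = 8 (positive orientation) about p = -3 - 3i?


Step 1: Center c = (3, -7), radius = 8
Step 2: |p - c|^2 = (-6)^2 + 4^2 = 52
Step 3: r^2 = 64
Step 4: |p-c| < r so winding number = 1

1


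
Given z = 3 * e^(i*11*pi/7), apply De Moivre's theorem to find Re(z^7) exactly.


Step 1: By De Moivre's theorem, z^7 = 3^7 * e^(i*7*11*pi/7) = 2187 * (cos(11*pi) + i*sin(11*pi))
Step 2: |z|^7 = 3^7 = 2187
Step 3: Reduce the angle mod 2*pi: 11*pi - 10*pi = pi
Step 4: cos(pi) = -1
Step 5: Re(z^7) = 2187 * (-1) = -2187

-2187


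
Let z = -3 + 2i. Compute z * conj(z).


Step 1: conj(z) = -3 - 2i
Step 2: z * conj(z) = (-3)^2 + 2^2
Step 3: = 9 + 4 = 13

13


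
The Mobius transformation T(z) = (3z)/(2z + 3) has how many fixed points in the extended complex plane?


Step 1: Fixed points satisfy T(z) = z
Step 2: 2z^2 = 0
Step 3: Discriminant = 0^2 - 4*2*0 = 0
Step 4: Number of fixed points = 1

1


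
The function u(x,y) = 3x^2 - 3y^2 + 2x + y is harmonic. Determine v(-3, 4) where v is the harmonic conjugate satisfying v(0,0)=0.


Step 1: v_x = -u_y = 6y - 1
Step 2: v_y = u_x = 6x + 2
Step 3: v = 6xy - x + 2y + C
Step 4: v(0,0) = 0 => C = 0
Step 5: v(-3, 4) = -61

-61


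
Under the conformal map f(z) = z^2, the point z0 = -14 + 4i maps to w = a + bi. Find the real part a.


Step 1: z0 = -14 + 4i
Step 2: z0^2 = (-14)^2 - 4^2 - 112i
Step 3: real part = 196 - 16 = 180

180


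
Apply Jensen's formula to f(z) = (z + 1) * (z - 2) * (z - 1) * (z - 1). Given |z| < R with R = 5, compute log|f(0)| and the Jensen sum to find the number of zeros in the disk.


Jensen's formula: (1/2pi)*integral log|f(Re^it)|dt = log|f(0)| + sum_{|a_k|<R} log(R/|a_k|)
Step 1: f(0) = 1 * (-2) * (-1) * (-1) = -2
Step 2: log|f(0)| = log|-1| + log|2| + log|1| + log|1| = 0.6931
Step 3: Zeros inside |z| < 5: -1, 2, 1, 1
Step 4: Jensen sum = log(5/1) + log(5/2) + log(5/1) + log(5/1) = 5.7446
Step 5: n(R) = number of terms in the Jensen sum = count of zeros inside |z| < 5 = 4

4


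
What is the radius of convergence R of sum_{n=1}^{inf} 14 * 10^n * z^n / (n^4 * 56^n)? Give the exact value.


Step 1: General term a_n = 14 * 10^n / (n^4 * 56^n)
Step 2: By the root test, |a_n|^(1/n) = 14^(1/n) * 10 / (n^(4/n) * 56) -> 10/56 as n -> infinity (since 14^(1/n) -> 1 and n^(4/n) -> 1)
Step 3: R = 1/lim|a_n|^(1/n) = 56/10 = 28/5

28/5


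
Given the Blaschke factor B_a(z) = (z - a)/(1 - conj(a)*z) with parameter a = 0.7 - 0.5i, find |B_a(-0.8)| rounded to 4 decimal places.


Step 1: Numerator z0 - a = -0.8 - (0.7 - 0.5i) = -1.5 + 0.5i
Step 2: Denominator 1 - conj(a)*z0 = 1 - (0.7 + 0.5i)*(-0.8) = 1.56 + 0.4i
Step 3: |z0 - a|^2 = (-1.5)^2 + 0.5^2 = 2.5; |1 - conj(a)*z0|^2 = 1.56^2 + 0.4^2 = 2.5936
Step 4: |B_a(-0.8)| = sqrt(2.5 / 2.5936) = sqrt(0.963911)
Step 5: = 0.9818

0.9818


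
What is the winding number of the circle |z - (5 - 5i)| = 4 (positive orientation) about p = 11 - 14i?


Step 1: Center c = (5, -5), radius = 4
Step 2: |p - c|^2 = 6^2 + (-9)^2 = 117
Step 3: r^2 = 16
Step 4: |p-c| > r so winding number = 0

0


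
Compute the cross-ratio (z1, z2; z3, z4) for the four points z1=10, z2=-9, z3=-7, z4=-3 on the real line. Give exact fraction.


Step 1: (z1-z3)(z2-z4) = 17 * (-6) = -102
Step 2: (z1-z4)(z2-z3) = 13 * (-2) = -26
Step 3: Cross-ratio = 102/26 = 51/13

51/13


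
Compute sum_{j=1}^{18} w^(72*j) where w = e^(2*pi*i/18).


Step 1: The sum sum_{j=1}^{n} w^(k*j) equals n if n | k, else 0.
Step 2: Here n = 18, k = 72
Step 3: Does n divide k? 18 | 72 -> True
Step 4: Sum = 18

18


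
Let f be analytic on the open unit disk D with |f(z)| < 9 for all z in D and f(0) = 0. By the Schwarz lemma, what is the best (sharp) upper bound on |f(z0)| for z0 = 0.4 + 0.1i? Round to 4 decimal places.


Step 1: g = f/9 maps D -> D with g(0) = 0, so by the Schwarz lemma |g(z)| <= |z|, i.e. |f(z)| <= 9|z|; this is sharp (f(z) = 9z).
Step 2: |z0|^2 = 0.4^2 + 0.1^2 = 0.17
Step 3: |z0| = sqrt(0.17) = 0.412311
Step 4: Best bound = 9 * |z0| = 9 * 0.412311 = 3.7108

3.7108


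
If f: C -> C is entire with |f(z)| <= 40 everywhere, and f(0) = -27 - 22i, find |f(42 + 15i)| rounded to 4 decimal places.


Step 1: By Liouville's theorem, a bounded entire function is constant.
Step 2: f(z) = f(0) = -27 - 22i for all z.
Step 3: |f(w)| = |-27 - 22i| = sqrt(729 + 484)
Step 4: = 34.8281

34.8281


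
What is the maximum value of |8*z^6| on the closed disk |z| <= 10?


Step 1: On |z| = 10, |f(z)| = 8 * |z|^6 = 8 * 10^6
Step 2: By maximum modulus principle, maximum is on boundary.
Step 3: Maximum = 8 * 1000000 = 8000000

8000000


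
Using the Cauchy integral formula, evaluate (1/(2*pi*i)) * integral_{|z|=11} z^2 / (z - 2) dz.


Step 1: f(z) = z^2, a = 2 is inside |z| = 11
Step 2: By Cauchy integral formula: (1/(2pi*i)) * integral = f(a)
Step 3: f(2) = 2^2 = 4

4


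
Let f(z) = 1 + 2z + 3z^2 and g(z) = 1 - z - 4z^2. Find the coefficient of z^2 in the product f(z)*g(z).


Step 1: z^2 term in f*g comes from: (1)*(-4z^2) + (2z)*(-z) + (3z^2)*(1)
Step 2: = -4 - 2 + 3
Step 3: = -3

-3


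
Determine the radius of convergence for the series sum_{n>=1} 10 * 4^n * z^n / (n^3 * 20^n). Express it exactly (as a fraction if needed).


Step 1: General term a_n = 10 * 4^n / (n^3 * 20^n)
Step 2: By the root test, |a_n|^(1/n) = 10^(1/n) * 4 / (n^(3/n) * 20) -> 4/20 as n -> infinity (since 10^(1/n) -> 1 and n^(3/n) -> 1)
Step 3: R = 1/lim|a_n|^(1/n) = 20/4 = 5

5


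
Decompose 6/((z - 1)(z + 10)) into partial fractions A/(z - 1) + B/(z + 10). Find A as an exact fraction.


Step 1: Multiply both sides by (z - 1) and set z = 1
Step 2: A = 6 / (1 + 10)
Step 3: A = 6 / 11
Step 4: A = 6/11

6/11


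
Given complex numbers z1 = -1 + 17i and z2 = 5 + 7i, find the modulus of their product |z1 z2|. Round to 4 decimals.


Step 1: |z1| = sqrt((-1)^2 + 17^2) = sqrt(290)
Step 2: |z2| = sqrt(5^2 + 7^2) = sqrt(74)
Step 3: |z1*z2| = |z1|*|z2| = sqrt(290) * sqrt(74) = sqrt(290 * 74) = sqrt(21460)
Step 4: = 146.4923

146.4923


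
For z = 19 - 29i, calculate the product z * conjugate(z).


Step 1: conj(z) = 19 + 29i
Step 2: z * conj(z) = 19^2 + (-29)^2
Step 3: = 361 + 841 = 1202

1202


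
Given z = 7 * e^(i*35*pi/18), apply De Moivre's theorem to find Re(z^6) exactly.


Step 1: By De Moivre's theorem, z^6 = 7^6 * e^(i*6*35*pi/18) = 117649 * (cos(35*pi/3) + i*sin(35*pi/3))
Step 2: |z|^6 = 7^6 = 117649
Step 3: Reduce the angle mod 2*pi: 35*pi/3 - 10*pi = 5*pi/3
Step 4: cos(5*pi/3) = 1/2
Step 5: Re(z^6) = 117649 * 1/2 = 117649/2

117649/2


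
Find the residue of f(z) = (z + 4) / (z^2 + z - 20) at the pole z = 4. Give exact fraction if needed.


Step 1: Q(z) = z^2 + z - 20 = (z - 4)(z + 5)
Step 2: Q'(z) = 2z + 1
Step 3: Q'(4) = 9, P(4) = 8
Step 4: Res = P(4)/Q'(4) = 8/9 = 8/9

8/9


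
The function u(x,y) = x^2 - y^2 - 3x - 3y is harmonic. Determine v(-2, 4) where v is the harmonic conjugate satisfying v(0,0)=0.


Step 1: v_x = -u_y = 2y + 3
Step 2: v_y = u_x = 2x - 3
Step 3: v = 2xy + 3x - 3y + C
Step 4: v(0,0) = 0 => C = 0
Step 5: v(-2, 4) = -34

-34


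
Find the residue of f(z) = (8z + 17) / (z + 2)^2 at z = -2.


Step 1: Pole of order 2 at z = -2
Step 2: Res = lim d/dz [(z + 2)^2 * f(z)] as z -> -2
Step 3: (z + 2)^2 * f(z) = 8z + 17
Step 4: d/dz[8z + 17] = 8

8


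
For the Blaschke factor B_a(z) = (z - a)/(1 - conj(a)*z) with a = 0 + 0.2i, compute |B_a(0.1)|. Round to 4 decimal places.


Step 1: Numerator z0 - a = 0.1 - (0 + 0.2i) = 0.1 - 0.2i
Step 2: Denominator 1 - conj(a)*z0 = 1 - (0 - 0.2i)*0.1 = 1 + 0.02i
Step 3: |z0 - a|^2 = 0.1^2 + (-0.2)^2 = 0.05; |1 - conj(a)*z0|^2 = 1^2 + 0.02^2 = 1.0004
Step 4: |B_a(0.1)| = sqrt(0.05 / 1.0004) = sqrt(0.04998)
Step 5: = 0.2236

0.2236


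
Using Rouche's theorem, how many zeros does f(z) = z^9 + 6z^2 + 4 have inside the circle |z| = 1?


Step 1: On |z| = 1 the three terms have sizes |z^9| = 1^9 = 1, |6z^2| = 6*1^2 = 6, |4| = 4
Step 2: The dominant term is g(z) = 6z^2; let h(z) = z^9 + 4 so f = g + h
Step 3: On |z| = 1: |g| = 6 and |h| <= 1 + 4 = 5
Step 4: Since 6 > 5, |h| < |g| on |z| = 1, so by Rouche f has the same number of zeros as g inside |z| < 1
Step 5: g(z) = 6z^2 has 2 zeros (at the origin, multiplicity 2) inside |z| < 1. Answer = 2

2


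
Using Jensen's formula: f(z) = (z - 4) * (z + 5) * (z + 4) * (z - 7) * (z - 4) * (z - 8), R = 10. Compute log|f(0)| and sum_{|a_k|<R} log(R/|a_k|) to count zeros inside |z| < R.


Jensen's formula: (1/2pi)*integral log|f(Re^it)|dt = log|f(0)| + sum_{|a_k|<R} log(R/|a_k|)
Step 1: f(0) = (-4) * 5 * 4 * (-7) * (-4) * (-8) = 17920
Step 2: log|f(0)| = log|4| + log|-5| + log|-4| + log|7| + log|4| + log|8| = 9.7937
Step 3: Zeros inside |z| < 10: 4, -5, -4, 7, 4, 8
Step 4: Jensen sum = log(10/4) + log(10/5) + log(10/4) + log(10/7) + log(10/4) + log(10/8) = 4.0218
Step 5: n(R) = number of terms in the Jensen sum = count of zeros inside |z| < 10 = 6

6


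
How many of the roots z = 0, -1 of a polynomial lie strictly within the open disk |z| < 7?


Step 1: Check each root:
  z = 0: |0| = 0 < 7
  z = -1: |-1| = 1 < 7
Step 2: Count = 2

2


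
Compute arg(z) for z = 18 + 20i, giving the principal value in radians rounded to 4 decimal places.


Step 1: z = 18 + 20i
Step 2: arg(z) = atan2(20, 18)
Step 3: arg(z) = 0.838

0.838


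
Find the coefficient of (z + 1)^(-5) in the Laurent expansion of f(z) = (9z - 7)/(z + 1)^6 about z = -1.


Step 1: Write the numerator in powers of (z + 1): 9z - 7 = 9(z + 1) + (9*(-1) - 7) = 9(z + 1) - 16
Step 2: Divide by (z + 1)^6: f(z) = -16(z + 1)^(-6) + 9(z + 1)^(-5)
Step 3: This finite sum is the Laurent series of f about z = -1.
Step 4: Coefficient of (z + 1)^(-5) = coefficient of (z + 1) in the re-centred numerator = 9

9


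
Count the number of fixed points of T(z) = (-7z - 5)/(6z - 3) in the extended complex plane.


Step 1: Fixed points satisfy T(z) = z
Step 2: 6z^2 + 4z + 5 = 0
Step 3: Discriminant = 4^2 - 4*6*5 = -104
Step 4: Number of fixed points = 2

2


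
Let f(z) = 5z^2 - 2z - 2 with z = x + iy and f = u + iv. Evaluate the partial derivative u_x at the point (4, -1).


Step 1: f(z) = 5(x+iy)^2 - 2(x+iy) - 2
Step 2: u = 5(x^2 - y^2) - 2x - 2
Step 3: u_x = 10x - 2
Step 4: At (4, -1): u_x = 40 - 2 = 38

38


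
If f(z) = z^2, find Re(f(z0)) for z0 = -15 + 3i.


Step 1: z0 = -15 + 3i
Step 2: z0^2 = (-15)^2 - 3^2 - 90i
Step 3: real part = 225 - 9 = 216

216


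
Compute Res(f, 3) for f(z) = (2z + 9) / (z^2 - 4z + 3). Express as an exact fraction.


Step 1: Q(z) = z^2 - 4z + 3 = (z - 3)(z - 1)
Step 2: Q'(z) = 2z - 4
Step 3: Q'(3) = 2, P(3) = 15
Step 4: Res = P(3)/Q'(3) = 15/2 = 15/2

15/2


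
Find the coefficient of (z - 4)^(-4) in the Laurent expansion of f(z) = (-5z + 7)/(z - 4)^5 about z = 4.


Step 1: Write the numerator in powers of (z - 4): -5z + 7 = -5(z - 4) + (-5*4 + 7) = -5(z - 4) - 13
Step 2: Divide by (z - 4)^5: f(z) = -13(z - 4)^(-5) - 5(z - 4)^(-4)
Step 3: This finite sum is the Laurent series of f about z = 4.
Step 4: Coefficient of (z - 4)^(-4) = coefficient of (z - 4) in the re-centred numerator = -5

-5


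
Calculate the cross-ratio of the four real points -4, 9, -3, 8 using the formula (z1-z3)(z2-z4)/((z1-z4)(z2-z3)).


Step 1: (z1-z3)(z2-z4) = (-1) * 1 = -1
Step 2: (z1-z4)(z2-z3) = (-12) * 12 = -144
Step 3: Cross-ratio = 1/144 = 1/144

1/144


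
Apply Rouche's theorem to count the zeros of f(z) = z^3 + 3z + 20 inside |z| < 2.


Step 1: On |z| = 2 the three terms have sizes |z^3| = 2^3 = 8, |3z| = 3*2 = 6, |20| = 20
Step 2: The dominant term is g(z) = 20; let h(z) = z^3 + 3z so f = g + h
Step 3: On |z| = 2: |g| = 20 and |h| <= 8 + 6 = 14
Step 4: Since 20 > 14, |h| < |g| on |z| = 2, so by Rouche f has the same number of zeros as g inside |z| < 2
Step 5: g(z) = 20 is a nonzero constant with no zeros inside |z| < 2. Answer = 0

0


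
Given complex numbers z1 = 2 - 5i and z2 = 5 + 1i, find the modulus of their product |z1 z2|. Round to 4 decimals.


Step 1: |z1| = sqrt(2^2 + (-5)^2) = sqrt(29)
Step 2: |z2| = sqrt(5^2 + 1^2) = sqrt(26)
Step 3: |z1*z2| = |z1|*|z2| = sqrt(29) * sqrt(26) = sqrt(29 * 26) = sqrt(754)
Step 4: = 27.4591

27.4591


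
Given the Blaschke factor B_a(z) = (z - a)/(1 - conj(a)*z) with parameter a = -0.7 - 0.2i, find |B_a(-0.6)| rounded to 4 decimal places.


Step 1: Numerator z0 - a = -0.6 - (-0.7 - 0.2i) = 0.1 + 0.2i
Step 2: Denominator 1 - conj(a)*z0 = 1 - (-0.7 + 0.2i)*(-0.6) = 0.58 + 0.12i
Step 3: |z0 - a|^2 = 0.1^2 + 0.2^2 = 0.05; |1 - conj(a)*z0|^2 = 0.58^2 + 0.12^2 = 0.3508
Step 4: |B_a(-0.6)| = sqrt(0.05 / 0.3508) = sqrt(0.142531)
Step 5: = 0.3775

0.3775


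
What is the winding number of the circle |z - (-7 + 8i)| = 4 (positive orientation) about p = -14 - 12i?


Step 1: Center c = (-7, 8), radius = 4
Step 2: |p - c|^2 = (-7)^2 + (-20)^2 = 449
Step 3: r^2 = 16
Step 4: |p-c| > r so winding number = 0

0


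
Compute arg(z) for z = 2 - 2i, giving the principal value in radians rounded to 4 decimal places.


Step 1: z = 2 - 2i
Step 2: arg(z) = atan2(-2, 2)
Step 3: arg(z) = -0.7854

-0.7854


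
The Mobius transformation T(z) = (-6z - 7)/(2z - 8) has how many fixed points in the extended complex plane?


Step 1: Fixed points satisfy T(z) = z
Step 2: 2z^2 - 2z + 7 = 0
Step 3: Discriminant = (-2)^2 - 4*2*7 = -52
Step 4: Number of fixed points = 2

2


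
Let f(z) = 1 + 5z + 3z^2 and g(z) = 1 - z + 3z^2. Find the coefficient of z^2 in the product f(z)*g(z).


Step 1: z^2 term in f*g comes from: (1)*(3z^2) + (5z)*(-z) + (3z^2)*(1)
Step 2: = 3 - 5 + 3
Step 3: = 1

1


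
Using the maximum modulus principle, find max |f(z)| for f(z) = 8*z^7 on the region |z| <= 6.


Step 1: On |z| = 6, |f(z)| = 8 * |z|^7 = 8 * 6^7
Step 2: By maximum modulus principle, maximum is on boundary.
Step 3: Maximum = 8 * 279936 = 2239488

2239488


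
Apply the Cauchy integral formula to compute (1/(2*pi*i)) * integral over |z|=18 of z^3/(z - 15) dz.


Step 1: f(z) = z^3, a = 15 is inside |z| = 18
Step 2: By Cauchy integral formula: (1/(2pi*i)) * integral = f(a)
Step 3: f(15) = 15^3 = 3375

3375


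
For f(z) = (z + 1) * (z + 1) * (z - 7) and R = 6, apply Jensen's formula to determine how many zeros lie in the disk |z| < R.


Jensen's formula: (1/2pi)*integral log|f(Re^it)|dt = log|f(0)| + sum_{|a_k|<R} log(R/|a_k|)
Step 1: f(0) = 1 * 1 * (-7) = -7
Step 2: log|f(0)| = log|-1| + log|-1| + log|7| = 1.9459
Step 3: Zeros inside |z| < 6: -1, -1
Step 4: Jensen sum = log(6/1) + log(6/1) = 3.5835
Step 5: n(R) = number of terms in the Jensen sum = count of zeros inside |z| < 6 = 2

2


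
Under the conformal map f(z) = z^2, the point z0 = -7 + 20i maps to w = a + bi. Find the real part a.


Step 1: z0 = -7 + 20i
Step 2: z0^2 = (-7)^2 - 20^2 - 280i
Step 3: real part = 49 - 400 = -351

-351


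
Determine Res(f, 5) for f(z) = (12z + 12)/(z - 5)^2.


Step 1: Pole of order 2 at z = 5
Step 2: Res = lim d/dz [(z - 5)^2 * f(z)] as z -> 5
Step 3: (z - 5)^2 * f(z) = 12z + 12
Step 4: d/dz[12z + 12] = 12

12


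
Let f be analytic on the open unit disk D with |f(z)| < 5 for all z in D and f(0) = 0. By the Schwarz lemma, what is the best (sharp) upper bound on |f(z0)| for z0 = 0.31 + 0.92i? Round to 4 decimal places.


Step 1: g = f/5 maps D -> D with g(0) = 0, so by the Schwarz lemma |g(z)| <= |z|, i.e. |f(z)| <= 5|z|; this is sharp (f(z) = 5z).
Step 2: |z0|^2 = 0.31^2 + 0.92^2 = 0.9425
Step 3: |z0| = sqrt(0.9425) = 0.970824
Step 4: Best bound = 5 * |z0| = 5 * 0.970824 = 4.8541

4.8541


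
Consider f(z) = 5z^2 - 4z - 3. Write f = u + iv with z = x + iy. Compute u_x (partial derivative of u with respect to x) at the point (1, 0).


Step 1: f(z) = 5(x+iy)^2 - 4(x+iy) - 3
Step 2: u = 5(x^2 - y^2) - 4x - 3
Step 3: u_x = 10x - 4
Step 4: At (1, 0): u_x = 10 - 4 = 6

6


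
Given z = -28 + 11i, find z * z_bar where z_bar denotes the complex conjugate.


Step 1: conj(z) = -28 - 11i
Step 2: z * conj(z) = (-28)^2 + 11^2
Step 3: = 784 + 121 = 905

905


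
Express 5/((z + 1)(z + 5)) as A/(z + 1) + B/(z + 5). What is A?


Step 1: Multiply both sides by (z + 1) and set z = -1
Step 2: A = 5 / (-1 + 5)
Step 3: A = 5 / 4
Step 4: A = 5/4

5/4


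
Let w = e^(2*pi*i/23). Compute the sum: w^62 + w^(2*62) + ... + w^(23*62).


Step 1: The sum sum_{j=1}^{n} w^(k*j) equals n if n | k, else 0.
Step 2: Here n = 23, k = 62
Step 3: Does n divide k? 23 | 62 -> False
Step 4: Sum = 0

0


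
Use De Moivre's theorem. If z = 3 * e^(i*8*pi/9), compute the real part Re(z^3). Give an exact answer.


Step 1: By De Moivre's theorem, z^3 = 3^3 * e^(i*3*8*pi/9) = 27 * (cos(8*pi/3) + i*sin(8*pi/3))
Step 2: |z|^3 = 3^3 = 27
Step 3: Reduce the angle mod 2*pi: 8*pi/3 - 2*pi = 2*pi/3
Step 4: cos(2*pi/3) = -1/2
Step 5: Re(z^3) = 27 * (-1/2) = -27/2

-27/2


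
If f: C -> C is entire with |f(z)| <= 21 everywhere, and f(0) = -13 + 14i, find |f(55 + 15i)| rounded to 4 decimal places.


Step 1: By Liouville's theorem, a bounded entire function is constant.
Step 2: f(z) = f(0) = -13 + 14i for all z.
Step 3: |f(w)| = |-13 + 14i| = sqrt(169 + 196)
Step 4: = 19.105

19.105


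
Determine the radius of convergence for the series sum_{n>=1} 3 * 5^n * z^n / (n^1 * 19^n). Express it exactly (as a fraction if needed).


Step 1: General term a_n = 3 * 5^n / (n^1 * 19^n)
Step 2: By the root test, |a_n|^(1/n) = 3^(1/n) * 5 / (n^(1/n) * 19) -> 5/19 as n -> infinity (since 3^(1/n) -> 1 and n^(1/n) -> 1)
Step 3: R = 1/lim|a_n|^(1/n) = 19/5

19/5


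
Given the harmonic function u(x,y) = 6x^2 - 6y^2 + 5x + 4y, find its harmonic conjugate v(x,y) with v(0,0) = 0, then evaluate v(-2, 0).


Step 1: v_x = -u_y = 12y - 4
Step 2: v_y = u_x = 12x + 5
Step 3: v = 12xy - 4x + 5y + C
Step 4: v(0,0) = 0 => C = 0
Step 5: v(-2, 0) = 8

8


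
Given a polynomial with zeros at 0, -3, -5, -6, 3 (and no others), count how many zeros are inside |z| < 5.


Step 1: Check each root:
  z = 0: |0| = 0 < 5
  z = -3: |-3| = 3 < 5
  z = -5: |-5| = 5 >= 5
  z = -6: |-6| = 6 >= 5
  z = 3: |3| = 3 < 5
Step 2: Count = 3

3


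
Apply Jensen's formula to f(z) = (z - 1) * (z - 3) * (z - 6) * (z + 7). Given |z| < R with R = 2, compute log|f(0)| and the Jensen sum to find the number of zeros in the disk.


Jensen's formula: (1/2pi)*integral log|f(Re^it)|dt = log|f(0)| + sum_{|a_k|<R} log(R/|a_k|)
Step 1: f(0) = (-1) * (-3) * (-6) * 7 = -126
Step 2: log|f(0)| = log|1| + log|3| + log|6| + log|-7| = 4.8363
Step 3: Zeros inside |z| < 2: 1
Step 4: Jensen sum = log(2/1) = 0.6931
Step 5: n(R) = number of terms in the Jensen sum = count of zeros inside |z| < 2 = 1

1


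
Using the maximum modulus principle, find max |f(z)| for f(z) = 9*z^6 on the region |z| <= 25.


Step 1: On |z| = 25, |f(z)| = 9 * |z|^6 = 9 * 25^6
Step 2: By maximum modulus principle, maximum is on boundary.
Step 3: Maximum = 9 * 244140625 = 2197265625

2197265625


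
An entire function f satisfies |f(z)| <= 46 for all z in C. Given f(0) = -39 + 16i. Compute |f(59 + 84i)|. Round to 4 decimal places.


Step 1: By Liouville's theorem, a bounded entire function is constant.
Step 2: f(z) = f(0) = -39 + 16i for all z.
Step 3: |f(w)| = |-39 + 16i| = sqrt(1521 + 256)
Step 4: = 42.1545

42.1545


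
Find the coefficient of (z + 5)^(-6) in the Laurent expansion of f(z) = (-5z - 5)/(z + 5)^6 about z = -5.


Step 1: Write the numerator in powers of (z + 5): -5z - 5 = -5(z + 5) + (-5*(-5) - 5) = -5(z + 5) + 20
Step 2: Divide by (z + 5)^6: f(z) = 20(z + 5)^(-6) - 5(z + 5)^(-5)
Step 3: This finite sum is the Laurent series of f about z = -5.
Step 4: Coefficient of (z + 5)^(-6) = -5*(-5) - 5 = 20

20


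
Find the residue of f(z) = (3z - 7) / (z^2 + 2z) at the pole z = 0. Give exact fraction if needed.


Step 1: Q(z) = z^2 + 2z = (z)(z + 2)
Step 2: Q'(z) = 2z + 2
Step 3: Q'(0) = 2, P(0) = -7
Step 4: Res = P(0)/Q'(0) = -7/2 = -7/2

-7/2


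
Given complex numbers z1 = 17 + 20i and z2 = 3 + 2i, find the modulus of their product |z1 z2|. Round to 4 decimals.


Step 1: |z1| = sqrt(17^2 + 20^2) = sqrt(689)
Step 2: |z2| = sqrt(3^2 + 2^2) = sqrt(13)
Step 3: |z1*z2| = |z1|*|z2| = sqrt(689) * sqrt(13) = sqrt(689 * 13) = sqrt(8957)
Step 4: = 94.6414

94.6414


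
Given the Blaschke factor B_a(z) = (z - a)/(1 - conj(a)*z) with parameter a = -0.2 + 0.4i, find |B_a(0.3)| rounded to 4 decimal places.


Step 1: Numerator z0 - a = 0.3 - (-0.2 + 0.4i) = 0.5 - 0.4i
Step 2: Denominator 1 - conj(a)*z0 = 1 - (-0.2 - 0.4i)*0.3 = 1.06 + 0.12i
Step 3: |z0 - a|^2 = 0.5^2 + (-0.4)^2 = 0.41; |1 - conj(a)*z0|^2 = 1.06^2 + 0.12^2 = 1.138
Step 4: |B_a(0.3)| = sqrt(0.41 / 1.138) = sqrt(0.360281)
Step 5: = 0.6002

0.6002


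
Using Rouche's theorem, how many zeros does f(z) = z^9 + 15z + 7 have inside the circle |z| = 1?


Step 1: On |z| = 1 the three terms have sizes |z^9| = 1^9 = 1, |15z| = 15*1 = 15, |7| = 7
Step 2: The dominant term is g(z) = 15z; let h(z) = z^9 + 7 so f = g + h
Step 3: On |z| = 1: |g| = 15 and |h| <= 1 + 7 = 8
Step 4: Since 15 > 8, |h| < |g| on |z| = 1, so by Rouche f has the same number of zeros as g inside |z| < 1
Step 5: g(z) = 15z has 1 zero (at the origin, multiplicity 1) inside |z| < 1. Answer = 1

1


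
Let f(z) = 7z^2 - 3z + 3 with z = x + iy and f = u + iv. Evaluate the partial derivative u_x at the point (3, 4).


Step 1: f(z) = 7(x+iy)^2 - 3(x+iy) + 3
Step 2: u = 7(x^2 - y^2) - 3x + 3
Step 3: u_x = 14x - 3
Step 4: At (3, 4): u_x = 42 - 3 = 39

39


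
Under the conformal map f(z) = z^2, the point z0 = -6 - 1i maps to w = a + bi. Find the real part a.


Step 1: z0 = -6 - 1i
Step 2: z0^2 = (-6)^2 - (-1)^2 + 12i
Step 3: real part = 36 - 1 = 35

35


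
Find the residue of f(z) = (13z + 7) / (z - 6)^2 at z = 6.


Step 1: Pole of order 2 at z = 6
Step 2: Res = lim d/dz [(z - 6)^2 * f(z)] as z -> 6
Step 3: (z - 6)^2 * f(z) = 13z + 7
Step 4: d/dz[13z + 7] = 13

13


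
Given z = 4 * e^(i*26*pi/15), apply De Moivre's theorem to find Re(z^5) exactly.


Step 1: By De Moivre's theorem, z^5 = 4^5 * e^(i*5*26*pi/15) = 1024 * (cos(26*pi/3) + i*sin(26*pi/3))
Step 2: |z|^5 = 4^5 = 1024
Step 3: Reduce the angle mod 2*pi: 26*pi/3 - 8*pi = 2*pi/3
Step 4: cos(2*pi/3) = -1/2
Step 5: Re(z^5) = 1024 * (-1/2) = -512

-512


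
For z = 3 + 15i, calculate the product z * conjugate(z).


Step 1: conj(z) = 3 - 15i
Step 2: z * conj(z) = 3^2 + 15^2
Step 3: = 9 + 225 = 234

234


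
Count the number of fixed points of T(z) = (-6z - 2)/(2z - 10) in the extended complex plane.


Step 1: Fixed points satisfy T(z) = z
Step 2: 2z^2 - 4z + 2 = 0
Step 3: Discriminant = (-4)^2 - 4*2*2 = 0
Step 4: Number of fixed points = 1

1


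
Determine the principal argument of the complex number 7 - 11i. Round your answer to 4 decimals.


Step 1: z = 7 - 11i
Step 2: arg(z) = atan2(-11, 7)
Step 3: arg(z) = -1.0041

-1.0041


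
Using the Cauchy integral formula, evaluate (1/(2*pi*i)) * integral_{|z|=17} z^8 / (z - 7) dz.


Step 1: f(z) = z^8, a = 7 is inside |z| = 17
Step 2: By Cauchy integral formula: (1/(2pi*i)) * integral = f(a)
Step 3: f(7) = 7^8 = 5764801

5764801


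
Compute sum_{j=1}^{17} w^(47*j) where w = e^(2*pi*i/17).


Step 1: The sum sum_{j=1}^{n} w^(k*j) equals n if n | k, else 0.
Step 2: Here n = 17, k = 47
Step 3: Does n divide k? 17 | 47 -> False
Step 4: Sum = 0

0


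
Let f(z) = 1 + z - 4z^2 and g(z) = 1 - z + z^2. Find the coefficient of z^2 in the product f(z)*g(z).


Step 1: z^2 term in f*g comes from: (1)*(z^2) + (z)*(-z) + (-4z^2)*(1)
Step 2: = 1 - 1 - 4
Step 3: = -4

-4


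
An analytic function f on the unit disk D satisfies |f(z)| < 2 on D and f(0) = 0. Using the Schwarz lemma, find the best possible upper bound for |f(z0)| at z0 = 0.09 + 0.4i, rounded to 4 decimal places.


Step 1: g = f/2 maps D -> D with g(0) = 0, so by the Schwarz lemma |g(z)| <= |z|, i.e. |f(z)| <= 2|z|; this is sharp (f(z) = 2z).
Step 2: |z0|^2 = 0.09^2 + 0.4^2 = 0.1681
Step 3: |z0| = sqrt(0.1681) = 0.41
Step 4: Best bound = 2 * |z0| = 2 * 0.41 = 0.82

0.82


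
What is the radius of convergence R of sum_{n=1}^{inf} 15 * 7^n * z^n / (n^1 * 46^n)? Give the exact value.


Step 1: General term a_n = 15 * 7^n / (n^1 * 46^n)
Step 2: By the root test, |a_n|^(1/n) = 15^(1/n) * 7 / (n^(1/n) * 46) -> 7/46 as n -> infinity (since 15^(1/n) -> 1 and n^(1/n) -> 1)
Step 3: R = 1/lim|a_n|^(1/n) = 46/7

46/7


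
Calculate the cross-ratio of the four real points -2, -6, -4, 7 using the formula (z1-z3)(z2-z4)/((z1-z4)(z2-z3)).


Step 1: (z1-z3)(z2-z4) = 2 * (-13) = -26
Step 2: (z1-z4)(z2-z3) = (-9) * (-2) = 18
Step 3: Cross-ratio = -26/18 = -13/9

-13/9


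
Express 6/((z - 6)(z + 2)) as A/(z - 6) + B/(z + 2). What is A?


Step 1: Multiply both sides by (z - 6) and set z = 6
Step 2: A = 6 / (6 + 2)
Step 3: A = 6 / 8
Step 4: A = 3/4

3/4


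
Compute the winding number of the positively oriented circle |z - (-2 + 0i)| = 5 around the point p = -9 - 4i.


Step 1: Center c = (-2, 0), radius = 5
Step 2: |p - c|^2 = (-7)^2 + (-4)^2 = 65
Step 3: r^2 = 25
Step 4: |p-c| > r so winding number = 0

0


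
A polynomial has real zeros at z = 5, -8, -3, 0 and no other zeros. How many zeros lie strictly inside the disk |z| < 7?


Step 1: Check each root:
  z = 5: |5| = 5 < 7
  z = -8: |-8| = 8 >= 7
  z = -3: |-3| = 3 < 7
  z = 0: |0| = 0 < 7
Step 2: Count = 3

3


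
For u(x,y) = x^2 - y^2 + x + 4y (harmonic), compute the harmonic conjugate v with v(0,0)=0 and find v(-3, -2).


Step 1: v_x = -u_y = 2y - 4
Step 2: v_y = u_x = 2x + 1
Step 3: v = 2xy - 4x + y + C
Step 4: v(0,0) = 0 => C = 0
Step 5: v(-3, -2) = 22

22


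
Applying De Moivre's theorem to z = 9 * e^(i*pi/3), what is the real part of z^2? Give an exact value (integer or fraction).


Step 1: By De Moivre's theorem, z^2 = 9^2 * e^(i*2*pi/3) = 81 * (cos(2*pi/3) + i*sin(2*pi/3))
Step 2: |z|^2 = 9^2 = 81
Step 3: The angle 2*pi/3 already lies in [0, 2*pi)
Step 4: cos(2*pi/3) = -1/2
Step 5: Re(z^2) = 81 * (-1/2) = -81/2

-81/2


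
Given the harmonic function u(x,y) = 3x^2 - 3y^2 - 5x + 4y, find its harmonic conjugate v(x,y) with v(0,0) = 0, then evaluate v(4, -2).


Step 1: v_x = -u_y = 6y - 4
Step 2: v_y = u_x = 6x - 5
Step 3: v = 6xy - 4x - 5y + C
Step 4: v(0,0) = 0 => C = 0
Step 5: v(4, -2) = -54

-54


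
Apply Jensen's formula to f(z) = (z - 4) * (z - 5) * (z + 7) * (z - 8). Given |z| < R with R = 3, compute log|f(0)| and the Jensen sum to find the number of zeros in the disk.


Jensen's formula: (1/2pi)*integral log|f(Re^it)|dt = log|f(0)| + sum_{|a_k|<R} log(R/|a_k|)
Step 1: f(0) = (-4) * (-5) * 7 * (-8) = -1120
Step 2: log|f(0)| = log|4| + log|5| + log|-7| + log|8| = 7.0211
Step 3: Zeros inside |z| < 3: none
Step 4: Jensen sum = (empty sum) = 0
Step 5: n(R) = number of terms in the Jensen sum = count of zeros inside |z| < 3 = 0

0


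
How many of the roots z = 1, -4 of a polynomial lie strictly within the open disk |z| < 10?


Step 1: Check each root:
  z = 1: |1| = 1 < 10
  z = -4: |-4| = 4 < 10
Step 2: Count = 2

2


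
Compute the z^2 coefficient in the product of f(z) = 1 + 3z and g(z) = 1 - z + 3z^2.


Step 1: z^2 term in f*g comes from: (1)*(3z^2) + (3z)*(-z) + (0)*(1)
Step 2: = 3 - 3 + 0
Step 3: = 0

0


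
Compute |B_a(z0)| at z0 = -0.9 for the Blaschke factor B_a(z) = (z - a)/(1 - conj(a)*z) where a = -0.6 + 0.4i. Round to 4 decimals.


Step 1: Numerator z0 - a = -0.9 - (-0.6 + 0.4i) = -0.3 - 0.4i
Step 2: Denominator 1 - conj(a)*z0 = 1 - (-0.6 - 0.4i)*(-0.9) = 0.46 - 0.36i
Step 3: |z0 - a|^2 = (-0.3)^2 + (-0.4)^2 = 0.25; |1 - conj(a)*z0|^2 = 0.46^2 + (-0.36)^2 = 0.3412
Step 4: |B_a(-0.9)| = sqrt(0.25 / 0.3412) = sqrt(0.732708)
Step 5: = 0.856

0.856
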